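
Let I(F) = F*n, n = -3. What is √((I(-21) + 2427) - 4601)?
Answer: I*√2111 ≈ 45.946*I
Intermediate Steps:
I(F) = -3*F (I(F) = F*(-3) = -3*F)
√((I(-21) + 2427) - 4601) = √((-3*(-21) + 2427) - 4601) = √((63 + 2427) - 4601) = √(2490 - 4601) = √(-2111) = I*√2111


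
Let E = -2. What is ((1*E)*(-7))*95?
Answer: 1330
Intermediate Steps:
((1*E)*(-7))*95 = ((1*(-2))*(-7))*95 = -2*(-7)*95 = 14*95 = 1330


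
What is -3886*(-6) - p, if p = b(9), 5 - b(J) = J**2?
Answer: 23392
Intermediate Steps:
b(J) = 5 - J**2
p = -76 (p = 5 - 1*9**2 = 5 - 1*81 = 5 - 81 = -76)
-3886*(-6) - p = -3886*(-6) - 1*(-76) = 23316 + 76 = 23392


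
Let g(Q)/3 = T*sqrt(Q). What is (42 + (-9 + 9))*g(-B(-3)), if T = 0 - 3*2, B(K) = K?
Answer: -756*sqrt(3) ≈ -1309.4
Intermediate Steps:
T = -6 (T = 0 - 6 = -6)
g(Q) = -18*sqrt(Q) (g(Q) = 3*(-6*sqrt(Q)) = -18*sqrt(Q))
(42 + (-9 + 9))*g(-B(-3)) = (42 + (-9 + 9))*(-18*sqrt(3)) = (42 + 0)*(-18*sqrt(3)) = 42*(-18*sqrt(3)) = -756*sqrt(3)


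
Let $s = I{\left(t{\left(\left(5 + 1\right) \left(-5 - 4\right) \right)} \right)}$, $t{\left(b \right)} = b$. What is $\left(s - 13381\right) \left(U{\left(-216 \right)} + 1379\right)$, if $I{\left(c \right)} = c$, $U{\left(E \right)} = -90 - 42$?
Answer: $-16753445$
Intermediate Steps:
$U{\left(E \right)} = -132$ ($U{\left(E \right)} = -90 - 42 = -132$)
$s = -54$ ($s = \left(5 + 1\right) \left(-5 - 4\right) = 6 \left(-9\right) = -54$)
$\left(s - 13381\right) \left(U{\left(-216 \right)} + 1379\right) = \left(-54 - 13381\right) \left(-132 + 1379\right) = \left(-13435\right) 1247 = -16753445$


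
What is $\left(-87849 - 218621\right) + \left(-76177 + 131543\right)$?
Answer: $-251104$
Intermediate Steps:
$\left(-87849 - 218621\right) + \left(-76177 + 131543\right) = -306470 + 55366 = -251104$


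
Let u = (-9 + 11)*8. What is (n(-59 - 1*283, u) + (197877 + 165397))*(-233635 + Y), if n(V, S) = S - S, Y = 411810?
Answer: 64726344950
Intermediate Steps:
u = 16 (u = 2*8 = 16)
n(V, S) = 0
(n(-59 - 1*283, u) + (197877 + 165397))*(-233635 + Y) = (0 + (197877 + 165397))*(-233635 + 411810) = (0 + 363274)*178175 = 363274*178175 = 64726344950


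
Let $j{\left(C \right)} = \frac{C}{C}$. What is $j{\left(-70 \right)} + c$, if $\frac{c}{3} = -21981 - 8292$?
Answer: $-90818$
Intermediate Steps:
$j{\left(C \right)} = 1$
$c = -90819$ ($c = 3 \left(-21981 - 8292\right) = 3 \left(-30273\right) = -90819$)
$j{\left(-70 \right)} + c = 1 - 90819 = -90818$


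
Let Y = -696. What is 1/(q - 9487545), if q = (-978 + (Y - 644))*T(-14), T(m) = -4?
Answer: -1/9478273 ≈ -1.0550e-7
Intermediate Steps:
q = 9272 (q = (-978 + (-696 - 644))*(-4) = (-978 - 1340)*(-4) = -2318*(-4) = 9272)
1/(q - 9487545) = 1/(9272 - 9487545) = 1/(-9478273) = -1/9478273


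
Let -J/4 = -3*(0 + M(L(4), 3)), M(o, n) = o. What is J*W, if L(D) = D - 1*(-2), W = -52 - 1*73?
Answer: -9000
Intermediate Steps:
W = -125 (W = -52 - 73 = -125)
L(D) = 2 + D (L(D) = D + 2 = 2 + D)
J = 72 (J = -(-12)*(0 + (2 + 4)) = -(-12)*(0 + 6) = -(-12)*6 = -4*(-18) = 72)
J*W = 72*(-125) = -9000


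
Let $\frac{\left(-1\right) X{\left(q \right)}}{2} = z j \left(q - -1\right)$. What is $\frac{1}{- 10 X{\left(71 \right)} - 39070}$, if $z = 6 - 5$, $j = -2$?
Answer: $- \frac{1}{41950} \approx -2.3838 \cdot 10^{-5}$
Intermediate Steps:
$z = 1$ ($z = 6 - 5 = 1$)
$X{\left(q \right)} = 4 + 4 q$ ($X{\left(q \right)} = - 2 \cdot 1 \left(-2\right) \left(q - -1\right) = - 2 \left(- 2 \left(q + 1\right)\right) = - 2 \left(- 2 \left(1 + q\right)\right) = - 2 \left(-2 - 2 q\right) = 4 + 4 q$)
$\frac{1}{- 10 X{\left(71 \right)} - 39070} = \frac{1}{- 10 \left(4 + 4 \cdot 71\right) - 39070} = \frac{1}{- 10 \left(4 + 284\right) - 39070} = \frac{1}{\left(-10\right) 288 - 39070} = \frac{1}{-2880 - 39070} = \frac{1}{-41950} = - \frac{1}{41950}$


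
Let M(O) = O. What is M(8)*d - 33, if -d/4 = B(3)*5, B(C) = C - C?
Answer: -33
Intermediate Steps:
B(C) = 0
d = 0 (d = -0*5 = -4*0 = 0)
M(8)*d - 33 = 8*0 - 33 = 0 - 33 = -33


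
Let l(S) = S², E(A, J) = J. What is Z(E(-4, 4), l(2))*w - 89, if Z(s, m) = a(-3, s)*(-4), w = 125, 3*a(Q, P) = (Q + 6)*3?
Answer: -1589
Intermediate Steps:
a(Q, P) = 6 + Q (a(Q, P) = ((Q + 6)*3)/3 = ((6 + Q)*3)/3 = (18 + 3*Q)/3 = 6 + Q)
Z(s, m) = -12 (Z(s, m) = (6 - 3)*(-4) = 3*(-4) = -12)
Z(E(-4, 4), l(2))*w - 89 = -12*125 - 89 = -1500 - 89 = -1589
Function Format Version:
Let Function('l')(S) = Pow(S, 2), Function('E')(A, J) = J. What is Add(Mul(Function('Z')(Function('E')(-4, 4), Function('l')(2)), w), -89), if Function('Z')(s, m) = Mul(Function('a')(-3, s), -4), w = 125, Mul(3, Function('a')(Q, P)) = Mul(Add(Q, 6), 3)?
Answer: -1589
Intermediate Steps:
Function('a')(Q, P) = Add(6, Q) (Function('a')(Q, P) = Mul(Rational(1, 3), Mul(Add(Q, 6), 3)) = Mul(Rational(1, 3), Mul(Add(6, Q), 3)) = Mul(Rational(1, 3), Add(18, Mul(3, Q))) = Add(6, Q))
Function('Z')(s, m) = -12 (Function('Z')(s, m) = Mul(Add(6, -3), -4) = Mul(3, -4) = -12)
Add(Mul(Function('Z')(Function('E')(-4, 4), Function('l')(2)), w), -89) = Add(Mul(-12, 125), -89) = Add(-1500, -89) = -1589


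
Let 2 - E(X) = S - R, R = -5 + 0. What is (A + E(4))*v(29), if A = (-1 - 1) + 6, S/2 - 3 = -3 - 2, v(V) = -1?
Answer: -5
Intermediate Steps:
R = -5
S = -4 (S = 6 + 2*(-3 - 2) = 6 + 2*(-5) = 6 - 10 = -4)
E(X) = 1 (E(X) = 2 - (-4 - 1*(-5)) = 2 - (-4 + 5) = 2 - 1*1 = 2 - 1 = 1)
A = 4 (A = -2 + 6 = 4)
(A + E(4))*v(29) = (4 + 1)*(-1) = 5*(-1) = -5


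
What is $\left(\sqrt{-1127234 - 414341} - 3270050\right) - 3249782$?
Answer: $-6519832 + 5 i \sqrt{61663} \approx -6.5198 \cdot 10^{6} + 1241.6 i$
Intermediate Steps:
$\left(\sqrt{-1127234 - 414341} - 3270050\right) - 3249782 = \left(\sqrt{-1541575} - 3270050\right) - 3249782 = \left(5 i \sqrt{61663} - 3270050\right) - 3249782 = \left(-3270050 + 5 i \sqrt{61663}\right) - 3249782 = -6519832 + 5 i \sqrt{61663}$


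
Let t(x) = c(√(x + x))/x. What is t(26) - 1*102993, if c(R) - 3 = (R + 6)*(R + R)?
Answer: -2677711/26 + 12*√13/13 ≈ -1.0299e+5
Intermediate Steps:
c(R) = 3 + 2*R*(6 + R) (c(R) = 3 + (R + 6)*(R + R) = 3 + (6 + R)*(2*R) = 3 + 2*R*(6 + R))
t(x) = (3 + 4*x + 12*√2*√x)/x (t(x) = (3 + 2*(√(x + x))² + 12*√(x + x))/x = (3 + 2*(√(2*x))² + 12*√(2*x))/x = (3 + 2*(√2*√x)² + 12*(√2*√x))/x = (3 + 2*(2*x) + 12*√2*√x)/x = (3 + 4*x + 12*√2*√x)/x)
t(26) - 1*102993 = (4 + 3/26 + 12*√2/√26) - 1*102993 = (4 + 3*(1/26) + 12*√2*(√26/26)) - 102993 = (4 + 3/26 + 12*√13/13) - 102993 = (107/26 + 12*√13/13) - 102993 = -2677711/26 + 12*√13/13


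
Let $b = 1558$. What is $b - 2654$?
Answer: $-1096$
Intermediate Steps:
$b - 2654 = 1558 - 2654 = -1096$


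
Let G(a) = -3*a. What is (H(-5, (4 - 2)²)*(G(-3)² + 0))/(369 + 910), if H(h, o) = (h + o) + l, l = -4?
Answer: -405/1279 ≈ -0.31665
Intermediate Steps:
H(h, o) = -4 + h + o (H(h, o) = (h + o) - 4 = -4 + h + o)
(H(-5, (4 - 2)²)*(G(-3)² + 0))/(369 + 910) = ((-4 - 5 + (4 - 2)²)*((-3*(-3))² + 0))/(369 + 910) = ((-4 - 5 + 2²)*(9² + 0))/1279 = ((-4 - 5 + 4)*(81 + 0))/1279 = (-5*81)/1279 = (1/1279)*(-405) = -405/1279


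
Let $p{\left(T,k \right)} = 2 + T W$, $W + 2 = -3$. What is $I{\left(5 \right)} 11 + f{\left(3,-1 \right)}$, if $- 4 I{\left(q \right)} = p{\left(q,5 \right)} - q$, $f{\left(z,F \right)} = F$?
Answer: $76$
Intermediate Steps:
$W = -5$ ($W = -2 - 3 = -5$)
$p{\left(T,k \right)} = 2 - 5 T$ ($p{\left(T,k \right)} = 2 + T \left(-5\right) = 2 - 5 T$)
$I{\left(q \right)} = - \frac{1}{2} + \frac{3 q}{2}$ ($I{\left(q \right)} = - \frac{\left(2 - 5 q\right) - q}{4} = - \frac{2 - 6 q}{4} = - \frac{1}{2} + \frac{3 q}{2}$)
$I{\left(5 \right)} 11 + f{\left(3,-1 \right)} = \left(- \frac{1}{2} + \frac{3}{2} \cdot 5\right) 11 - 1 = \left(- \frac{1}{2} + \frac{15}{2}\right) 11 - 1 = 7 \cdot 11 - 1 = 77 - 1 = 76$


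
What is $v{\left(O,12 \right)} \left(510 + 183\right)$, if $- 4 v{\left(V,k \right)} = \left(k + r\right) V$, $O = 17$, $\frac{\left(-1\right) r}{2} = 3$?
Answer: $- \frac{35343}{2} \approx -17672.0$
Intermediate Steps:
$r = -6$ ($r = \left(-2\right) 3 = -6$)
$v{\left(V,k \right)} = - \frac{V \left(-6 + k\right)}{4}$ ($v{\left(V,k \right)} = - \frac{\left(k - 6\right) V}{4} = - \frac{\left(-6 + k\right) V}{4} = - \frac{V \left(-6 + k\right)}{4}$)
$v{\left(O,12 \right)} \left(510 + 183\right) = \frac{1}{4} \cdot 17 \left(6 - 12\right) \left(510 + 183\right) = \frac{1}{4} \cdot 17 \left(6 - 12\right) 693 = \frac{1}{4} \cdot 17 \left(-6\right) 693 = \left(- \frac{51}{2}\right) 693 = - \frac{35343}{2}$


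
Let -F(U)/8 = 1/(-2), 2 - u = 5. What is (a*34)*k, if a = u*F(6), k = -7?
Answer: 2856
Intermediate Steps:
u = -3 (u = 2 - 1*5 = 2 - 5 = -3)
F(U) = 4 (F(U) = -8/(-2) = -8*(-½) = 4)
a = -12 (a = -3*4 = -12)
(a*34)*k = -12*34*(-7) = -408*(-7) = 2856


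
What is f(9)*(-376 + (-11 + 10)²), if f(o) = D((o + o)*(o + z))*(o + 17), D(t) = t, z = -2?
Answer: -1228500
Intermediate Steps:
f(o) = 2*o*(-2 + o)*(17 + o) (f(o) = ((o + o)*(o - 2))*(o + 17) = ((2*o)*(-2 + o))*(17 + o) = (2*o*(-2 + o))*(17 + o) = 2*o*(-2 + o)*(17 + o))
f(9)*(-376 + (-11 + 10)²) = (2*9*(-2 + 9)*(17 + 9))*(-376 + (-11 + 10)²) = (2*9*7*26)*(-376 + (-1)²) = 3276*(-376 + 1) = 3276*(-375) = -1228500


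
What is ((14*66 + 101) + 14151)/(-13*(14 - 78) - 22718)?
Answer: -7588/10943 ≈ -0.69341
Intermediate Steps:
((14*66 + 101) + 14151)/(-13*(14 - 78) - 22718) = ((924 + 101) + 14151)/(-13*(-64) - 22718) = (1025 + 14151)/(832 - 22718) = 15176/(-21886) = 15176*(-1/21886) = -7588/10943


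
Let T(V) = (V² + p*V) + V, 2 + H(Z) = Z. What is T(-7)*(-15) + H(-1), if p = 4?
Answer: -213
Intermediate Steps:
H(Z) = -2 + Z
T(V) = V² + 5*V (T(V) = (V² + 4*V) + V = V² + 5*V)
T(-7)*(-15) + H(-1) = -7*(5 - 7)*(-15) + (-2 - 1) = -7*(-2)*(-15) - 3 = 14*(-15) - 3 = -210 - 3 = -213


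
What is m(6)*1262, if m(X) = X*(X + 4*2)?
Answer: 106008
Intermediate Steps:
m(X) = X*(8 + X) (m(X) = X*(X + 8) = X*(8 + X))
m(6)*1262 = (6*(8 + 6))*1262 = (6*14)*1262 = 84*1262 = 106008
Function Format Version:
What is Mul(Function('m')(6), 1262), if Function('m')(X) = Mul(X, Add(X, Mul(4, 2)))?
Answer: 106008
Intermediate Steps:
Function('m')(X) = Mul(X, Add(8, X)) (Function('m')(X) = Mul(X, Add(X, 8)) = Mul(X, Add(8, X)))
Mul(Function('m')(6), 1262) = Mul(Mul(6, Add(8, 6)), 1262) = Mul(Mul(6, 14), 1262) = Mul(84, 1262) = 106008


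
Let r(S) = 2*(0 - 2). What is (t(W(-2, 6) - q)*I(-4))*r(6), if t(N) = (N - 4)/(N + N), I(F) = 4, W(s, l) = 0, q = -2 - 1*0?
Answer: 8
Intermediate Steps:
q = -2 (q = -2 + 0 = -2)
t(N) = (-4 + N)/(2*N) (t(N) = (-4 + N)/((2*N)) = (-4 + N)*(1/(2*N)) = (-4 + N)/(2*N))
r(S) = -4 (r(S) = 2*(-2) = -4)
(t(W(-2, 6) - q)*I(-4))*r(6) = (((-4 + (0 - 1*(-2)))/(2*(0 - 1*(-2))))*4)*(-4) = (((-4 + (0 + 2))/(2*(0 + 2)))*4)*(-4) = (((1/2)*(-4 + 2)/2)*4)*(-4) = (((1/2)*(1/2)*(-2))*4)*(-4) = -1/2*4*(-4) = -2*(-4) = 8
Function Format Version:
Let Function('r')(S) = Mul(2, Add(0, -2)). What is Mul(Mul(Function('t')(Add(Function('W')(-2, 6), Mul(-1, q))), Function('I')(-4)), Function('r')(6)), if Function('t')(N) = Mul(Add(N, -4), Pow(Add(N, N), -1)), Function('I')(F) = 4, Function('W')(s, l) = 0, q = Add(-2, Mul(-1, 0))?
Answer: 8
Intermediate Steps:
q = -2 (q = Add(-2, 0) = -2)
Function('t')(N) = Mul(Rational(1, 2), Pow(N, -1), Add(-4, N)) (Function('t')(N) = Mul(Add(-4, N), Pow(Mul(2, N), -1)) = Mul(Add(-4, N), Mul(Rational(1, 2), Pow(N, -1))) = Mul(Rational(1, 2), Pow(N, -1), Add(-4, N)))
Function('r')(S) = -4 (Function('r')(S) = Mul(2, -2) = -4)
Mul(Mul(Function('t')(Add(Function('W')(-2, 6), Mul(-1, q))), Function('I')(-4)), Function('r')(6)) = Mul(Mul(Mul(Rational(1, 2), Pow(Add(0, Mul(-1, -2)), -1), Add(-4, Add(0, Mul(-1, -2)))), 4), -4) = Mul(Mul(Mul(Rational(1, 2), Pow(Add(0, 2), -1), Add(-4, Add(0, 2))), 4), -4) = Mul(Mul(Mul(Rational(1, 2), Pow(2, -1), Add(-4, 2)), 4), -4) = Mul(Mul(Mul(Rational(1, 2), Rational(1, 2), -2), 4), -4) = Mul(Mul(Rational(-1, 2), 4), -4) = Mul(-2, -4) = 8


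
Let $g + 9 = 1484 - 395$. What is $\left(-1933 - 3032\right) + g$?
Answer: $-3885$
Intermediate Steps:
$g = 1080$ ($g = -9 + \left(1484 - 395\right) = -9 + 1089 = 1080$)
$\left(-1933 - 3032\right) + g = \left(-1933 - 3032\right) + 1080 = -4965 + 1080 = -3885$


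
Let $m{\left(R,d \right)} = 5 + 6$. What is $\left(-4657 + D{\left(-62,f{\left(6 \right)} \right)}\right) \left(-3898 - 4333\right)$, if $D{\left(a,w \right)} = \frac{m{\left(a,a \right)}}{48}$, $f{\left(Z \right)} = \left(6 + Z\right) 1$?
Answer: $\frac{1839834275}{48} \approx 3.833 \cdot 10^{7}$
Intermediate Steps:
$m{\left(R,d \right)} = 11$
$f{\left(Z \right)} = 6 + Z$
$D{\left(a,w \right)} = \frac{11}{48}$
$\left(-4657 + D{\left(-62,f{\left(6 \right)} \right)}\right) \left(-3898 - 4333\right) = \left(-4657 + \frac{11}{48}\right) \left(-3898 - 4333\right) = \left(- \frac{223525}{48}\right) \left(-8231\right) = \frac{1839834275}{48}$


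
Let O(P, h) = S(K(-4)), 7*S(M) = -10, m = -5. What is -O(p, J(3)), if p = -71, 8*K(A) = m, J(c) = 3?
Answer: 10/7 ≈ 1.4286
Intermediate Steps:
K(A) = -5/8 (K(A) = (⅛)*(-5) = -5/8)
S(M) = -10/7 (S(M) = (⅐)*(-10) = -10/7)
O(P, h) = -10/7
-O(p, J(3)) = -1*(-10/7) = 10/7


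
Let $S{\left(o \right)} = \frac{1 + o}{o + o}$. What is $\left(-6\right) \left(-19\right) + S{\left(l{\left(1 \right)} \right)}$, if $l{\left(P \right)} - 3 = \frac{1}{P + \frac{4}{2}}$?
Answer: $\frac{2293}{20} \approx 114.65$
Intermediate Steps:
$l{\left(P \right)} = 3 + \frac{1}{2 + P}$ ($l{\left(P \right)} = 3 + \frac{1}{P + \frac{4}{2}} = 3 + \frac{1}{P + 4 \cdot \frac{1}{2}} = 3 + \frac{1}{P + 2} = 3 + \frac{1}{2 + P}$)
$S{\left(o \right)} = \frac{1 + o}{2 o}$
$\left(-6\right) \left(-19\right) + S{\left(l{\left(1 \right)} \right)} = \left(-6\right) \left(-19\right) + \frac{1 + \frac{7 + 3 \cdot 1}{2 + 1}}{2 \frac{7 + 3 \cdot 1}{2 + 1}} = 114 + \frac{1 + \frac{7 + 3}{3}}{2 \frac{7 + 3}{3}} = 114 + \frac{1 + \frac{1}{3} \cdot 10}{2 \cdot \frac{1}{3} \cdot 10} = 114 + \frac{1 + \frac{10}{3}}{2 \cdot \frac{10}{3}} = 114 + \frac{1}{2} \cdot \frac{3}{10} \cdot \frac{13}{3} = 114 + \frac{13}{20} = \frac{2293}{20}$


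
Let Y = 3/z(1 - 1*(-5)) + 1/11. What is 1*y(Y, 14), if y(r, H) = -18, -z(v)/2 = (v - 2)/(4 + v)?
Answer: -18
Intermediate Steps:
z(v) = -2*(-2 + v)/(4 + v) (z(v) = -2*(v - 2)/(4 + v) = -2*(-2 + v)/(4 + v))
Y = -161/44 (Y = 3/((2*(2 - (1 - 1*(-5)))/(4 + (1 - 1*(-5))))) + 1/11 = 3/((2*(2 - (1 + 5))/(4 + (1 + 5)))) + 1*(1/11) = 3/((2*(2 - 1*6)/(4 + 6))) + 1/11 = 3/((2*(2 - 6)/10)) + 1/11 = 3/((2*(⅒)*(-4))) + 1/11 = 3/(-⅘) + 1/11 = 3*(-5/4) + 1/11 = -15/4 + 1/11 = -161/44 ≈ -3.6591)
1*y(Y, 14) = 1*(-18) = -18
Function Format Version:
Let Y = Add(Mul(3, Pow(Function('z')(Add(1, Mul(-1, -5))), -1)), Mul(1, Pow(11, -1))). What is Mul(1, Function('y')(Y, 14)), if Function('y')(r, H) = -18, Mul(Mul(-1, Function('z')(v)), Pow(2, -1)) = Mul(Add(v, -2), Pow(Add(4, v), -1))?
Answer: -18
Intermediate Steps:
Function('z')(v) = Mul(-2, Pow(Add(4, v), -1), Add(-2, v)) (Function('z')(v) = Mul(-2, Mul(Add(v, -2), Pow(Add(4, v), -1))) = Mul(-2, Mul(Add(-2, v), Pow(Add(4, v), -1))) = Mul(-2, Mul(Pow(Add(4, v), -1), Add(-2, v))) = Mul(-2, Pow(Add(4, v), -1), Add(-2, v)))
Y = Rational(-161, 44) (Y = Add(Mul(3, Pow(Mul(2, Pow(Add(4, Add(1, Mul(-1, -5))), -1), Add(2, Mul(-1, Add(1, Mul(-1, -5))))), -1)), Mul(1, Pow(11, -1))) = Add(Mul(3, Pow(Mul(2, Pow(Add(4, Add(1, 5)), -1), Add(2, Mul(-1, Add(1, 5)))), -1)), Mul(1, Rational(1, 11))) = Add(Mul(3, Pow(Mul(2, Pow(Add(4, 6), -1), Add(2, Mul(-1, 6))), -1)), Rational(1, 11)) = Add(Mul(3, Pow(Mul(2, Pow(10, -1), Add(2, -6)), -1)), Rational(1, 11)) = Add(Mul(3, Pow(Mul(2, Rational(1, 10), -4), -1)), Rational(1, 11)) = Add(Mul(3, Pow(Rational(-4, 5), -1)), Rational(1, 11)) = Add(Mul(3, Rational(-5, 4)), Rational(1, 11)) = Add(Rational(-15, 4), Rational(1, 11)) = Rational(-161, 44) ≈ -3.6591)
Mul(1, Function('y')(Y, 14)) = Mul(1, -18) = -18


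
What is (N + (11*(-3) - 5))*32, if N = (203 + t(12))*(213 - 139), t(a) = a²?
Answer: 820480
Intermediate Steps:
N = 25678 (N = (203 + 12²)*(213 - 139) = (203 + 144)*74 = 347*74 = 25678)
(N + (11*(-3) - 5))*32 = (25678 + (11*(-3) - 5))*32 = (25678 + (-33 - 5))*32 = (25678 - 38)*32 = 25640*32 = 820480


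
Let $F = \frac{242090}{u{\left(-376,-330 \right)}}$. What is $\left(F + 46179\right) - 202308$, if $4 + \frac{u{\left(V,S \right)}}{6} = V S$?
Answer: $- \frac{58115464367}{372228} \approx -1.5613 \cdot 10^{5}$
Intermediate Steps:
$u{\left(V,S \right)} = -24 + 6 S V$ ($u{\left(V,S \right)} = -24 + 6 V S = -24 + 6 S V$)
$F = \frac{121045}{372228}$ ($F = \frac{242090}{-24 + 6 \left(-330\right) \left(-376\right)} = \frac{242090}{-24 + 744480} = \frac{242090}{744456} = 242090 \cdot \frac{1}{744456} = \frac{121045}{372228} \approx 0.32519$)
$\left(F + 46179\right) - 202308 = \left(\frac{121045}{372228} + 46179\right) - 202308 = \frac{17189237857}{372228} - 202308 = - \frac{58115464367}{372228}$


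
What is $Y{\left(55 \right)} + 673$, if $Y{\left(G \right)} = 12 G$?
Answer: $1333$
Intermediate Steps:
$Y{\left(55 \right)} + 673 = 12 \cdot 55 + 673 = 660 + 673 = 1333$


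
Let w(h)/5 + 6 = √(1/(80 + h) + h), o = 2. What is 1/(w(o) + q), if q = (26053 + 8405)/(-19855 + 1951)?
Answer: -11654856472/353711577929 - 22260640*√13530/353711577929 ≈ -0.040271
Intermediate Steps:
q = -5743/2984 (q = 34458/(-17904) = 34458*(-1/17904) = -5743/2984 ≈ -1.9246)
w(h) = -30 + 5*√(h + 1/(80 + h)) (w(h) = -30 + 5*√(1/(80 + h) + h) = -30 + 5*√(h + 1/(80 + h)))
1/(w(o) + q) = 1/((-30 + 5*√((1 + 2*(80 + 2))/(80 + 2))) - 5743/2984) = 1/((-30 + 5*√((1 + 2*82)/82)) - 5743/2984) = 1/((-30 + 5*√((1 + 164)/82)) - 5743/2984) = 1/((-30 + 5*√((1/82)*165)) - 5743/2984) = 1/((-30 + 5*√(165/82)) - 5743/2984) = 1/((-30 + 5*(√13530/82)) - 5743/2984) = 1/((-30 + 5*√13530/82) - 5743/2984) = 1/(-95263/2984 + 5*√13530/82)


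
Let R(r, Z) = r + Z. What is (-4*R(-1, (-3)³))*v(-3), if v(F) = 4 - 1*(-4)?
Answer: 896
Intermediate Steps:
R(r, Z) = Z + r
v(F) = 8 (v(F) = 4 + 4 = 8)
(-4*R(-1, (-3)³))*v(-3) = -4*((-3)³ - 1)*8 = -4*(-27 - 1)*8 = -4*(-28)*8 = 112*8 = 896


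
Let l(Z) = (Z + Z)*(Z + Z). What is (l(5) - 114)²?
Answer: 196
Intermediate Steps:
l(Z) = 4*Z² (l(Z) = (2*Z)*(2*Z) = 4*Z²)
(l(5) - 114)² = (4*5² - 114)² = (4*25 - 114)² = (100 - 114)² = (-14)² = 196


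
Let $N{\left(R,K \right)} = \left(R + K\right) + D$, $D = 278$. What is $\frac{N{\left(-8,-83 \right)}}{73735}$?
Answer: $\frac{187}{73735} \approx 0.0025361$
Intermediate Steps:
$N{\left(R,K \right)} = 278 + K + R$ ($N{\left(R,K \right)} = \left(R + K\right) + 278 = \left(K + R\right) + 278 = 278 + K + R$)
$\frac{N{\left(-8,-83 \right)}}{73735} = \frac{278 - 83 - 8}{73735} = 187 \cdot \frac{1}{73735} = \frac{187}{73735}$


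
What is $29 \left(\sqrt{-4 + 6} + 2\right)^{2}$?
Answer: $174 + 116 \sqrt{2} \approx 338.05$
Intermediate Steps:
$29 \left(\sqrt{-4 + 6} + 2\right)^{2} = 29 \left(\sqrt{2} + 2\right)^{2} = 29 \left(2 + \sqrt{2}\right)^{2}$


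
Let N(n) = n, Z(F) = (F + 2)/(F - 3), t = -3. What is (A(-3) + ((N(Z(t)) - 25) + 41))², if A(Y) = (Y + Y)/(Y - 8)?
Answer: 1216609/4356 ≈ 279.29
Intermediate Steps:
A(Y) = 2*Y/(-8 + Y) (A(Y) = (2*Y)/(-8 + Y) = 2*Y/(-8 + Y))
Z(F) = (2 + F)/(-3 + F)
(A(-3) + ((N(Z(t)) - 25) + 41))² = (2*(-3)/(-8 - 3) + (((2 - 3)/(-3 - 3) - 25) + 41))² = (2*(-3)/(-11) + ((-1/(-6) - 25) + 41))² = (2*(-3)*(-1/11) + ((-⅙*(-1) - 25) + 41))² = (6/11 + ((⅙ - 25) + 41))² = (6/11 + (-149/6 + 41))² = (6/11 + 97/6)² = (1103/66)² = 1216609/4356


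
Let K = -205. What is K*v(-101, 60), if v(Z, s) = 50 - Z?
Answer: -30955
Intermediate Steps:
K*v(-101, 60) = -205*(50 - 1*(-101)) = -205*(50 + 101) = -205*151 = -30955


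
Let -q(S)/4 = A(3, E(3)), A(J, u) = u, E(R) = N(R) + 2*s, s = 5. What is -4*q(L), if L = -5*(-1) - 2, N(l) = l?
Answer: 208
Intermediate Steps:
E(R) = 10 + R (E(R) = R + 2*5 = R + 10 = 10 + R)
L = 3 (L = 5 - 2 = 3)
q(S) = -52 (q(S) = -4*(10 + 3) = -4*13 = -52)
-4*q(L) = -4*(-52) = 208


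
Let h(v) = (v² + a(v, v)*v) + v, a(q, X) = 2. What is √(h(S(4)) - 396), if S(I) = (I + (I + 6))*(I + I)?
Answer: 2*√3121 ≈ 111.73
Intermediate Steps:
S(I) = 2*I*(6 + 2*I) (S(I) = (I + (6 + I))*(2*I) = (6 + 2*I)*(2*I) = 2*I*(6 + 2*I))
h(v) = v² + 3*v (h(v) = (v² + 2*v) + v = v² + 3*v)
√(h(S(4)) - 396) = √((4*4*(3 + 4))*(3 + 4*4*(3 + 4)) - 396) = √((4*4*7)*(3 + 4*4*7) - 396) = √(112*(3 + 112) - 396) = √(112*115 - 396) = √(12880 - 396) = √12484 = 2*√3121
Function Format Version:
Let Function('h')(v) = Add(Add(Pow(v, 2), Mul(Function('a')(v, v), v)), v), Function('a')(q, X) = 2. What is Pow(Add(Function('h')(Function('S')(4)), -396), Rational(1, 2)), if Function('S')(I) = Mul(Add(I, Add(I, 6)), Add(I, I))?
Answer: Mul(2, Pow(3121, Rational(1, 2))) ≈ 111.73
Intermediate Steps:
Function('S')(I) = Mul(2, I, Add(6, Mul(2, I))) (Function('S')(I) = Mul(Add(I, Add(6, I)), Mul(2, I)) = Mul(Add(6, Mul(2, I)), Mul(2, I)) = Mul(2, I, Add(6, Mul(2, I))))
Function('h')(v) = Add(Pow(v, 2), Mul(3, v)) (Function('h')(v) = Add(Add(Pow(v, 2), Mul(2, v)), v) = Add(Pow(v, 2), Mul(3, v)))
Pow(Add(Function('h')(Function('S')(4)), -396), Rational(1, 2)) = Pow(Add(Mul(Mul(4, 4, Add(3, 4)), Add(3, Mul(4, 4, Add(3, 4)))), -396), Rational(1, 2)) = Pow(Add(Mul(Mul(4, 4, 7), Add(3, Mul(4, 4, 7))), -396), Rational(1, 2)) = Pow(Add(Mul(112, Add(3, 112)), -396), Rational(1, 2)) = Pow(Add(Mul(112, 115), -396), Rational(1, 2)) = Pow(Add(12880, -396), Rational(1, 2)) = Pow(12484, Rational(1, 2)) = Mul(2, Pow(3121, Rational(1, 2)))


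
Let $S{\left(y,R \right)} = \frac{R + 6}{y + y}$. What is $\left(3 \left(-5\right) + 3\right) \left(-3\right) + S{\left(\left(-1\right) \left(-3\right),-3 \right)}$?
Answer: $\frac{73}{2} \approx 36.5$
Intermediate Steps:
$S{\left(y,R \right)} = \frac{6 + R}{2 y}$
$\left(3 \left(-5\right) + 3\right) \left(-3\right) + S{\left(\left(-1\right) \left(-3\right),-3 \right)} = \left(3 \left(-5\right) + 3\right) \left(-3\right) + \frac{6 - 3}{2 \left(\left(-1\right) \left(-3\right)\right)} = \left(-15 + 3\right) \left(-3\right) + \frac{1}{2} \cdot \frac{1}{3} \cdot 3 = \left(-12\right) \left(-3\right) + \frac{1}{2} \cdot \frac{1}{3} \cdot 3 = 36 + \frac{1}{2} = \frac{73}{2}$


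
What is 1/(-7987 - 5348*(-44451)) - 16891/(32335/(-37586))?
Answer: 75263779372114409/3833340667695 ≈ 19634.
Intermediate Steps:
1/(-7987 - 5348*(-44451)) - 16891/(32335/(-37586)) = -1/44451/(-13335) - 16891/(32335*(-1/37586)) = -1/13335*(-1/44451) - 16891/(-32335/37586) = 1/592754085 - 16891*(-37586/32335) = 1/592754085 + 634865126/32335 = 75263779372114409/3833340667695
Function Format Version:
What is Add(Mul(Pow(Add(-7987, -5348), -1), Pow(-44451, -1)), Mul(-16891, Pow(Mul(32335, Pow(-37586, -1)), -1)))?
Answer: Rational(75263779372114409, 3833340667695) ≈ 19634.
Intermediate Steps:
Add(Mul(Pow(Add(-7987, -5348), -1), Pow(-44451, -1)), Mul(-16891, Pow(Mul(32335, Pow(-37586, -1)), -1))) = Add(Mul(Pow(-13335, -1), Rational(-1, 44451)), Mul(-16891, Pow(Mul(32335, Rational(-1, 37586)), -1))) = Add(Mul(Rational(-1, 13335), Rational(-1, 44451)), Mul(-16891, Pow(Rational(-32335, 37586), -1))) = Add(Rational(1, 592754085), Mul(-16891, Rational(-37586, 32335))) = Add(Rational(1, 592754085), Rational(634865126, 32335)) = Rational(75263779372114409, 3833340667695)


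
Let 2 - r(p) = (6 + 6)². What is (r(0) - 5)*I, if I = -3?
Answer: 441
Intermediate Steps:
r(p) = -142 (r(p) = 2 - (6 + 6)² = 2 - 1*12² = 2 - 1*144 = 2 - 144 = -142)
(r(0) - 5)*I = (-142 - 5)*(-3) = -147*(-3) = 441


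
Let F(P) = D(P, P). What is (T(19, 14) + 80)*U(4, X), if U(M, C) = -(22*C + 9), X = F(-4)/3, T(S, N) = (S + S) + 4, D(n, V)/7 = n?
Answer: 71858/3 ≈ 23953.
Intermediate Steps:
D(n, V) = 7*n
F(P) = 7*P
T(S, N) = 4 + 2*S (T(S, N) = 2*S + 4 = 4 + 2*S)
X = -28/3 (X = (7*(-4))/3 = -28*1/3 = -28/3 ≈ -9.3333)
U(M, C) = -9 - 22*C (U(M, C) = -(9 + 22*C) = -9 - 22*C)
(T(19, 14) + 80)*U(4, X) = ((4 + 2*19) + 80)*(-9 - 22*(-28/3)) = ((4 + 38) + 80)*(-9 + 616/3) = (42 + 80)*(589/3) = 122*(589/3) = 71858/3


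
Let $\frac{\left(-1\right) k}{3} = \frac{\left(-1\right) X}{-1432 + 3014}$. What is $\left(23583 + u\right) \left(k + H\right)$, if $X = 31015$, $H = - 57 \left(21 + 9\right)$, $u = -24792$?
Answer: $\frac{3158119575}{1582} \approx 1.9963 \cdot 10^{6}$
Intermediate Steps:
$H = -1710$ ($H = \left(-57\right) 30 = -1710$)
$k = \frac{93045}{1582}$ ($k = - 3 \frac{\left(-1\right) 31015}{-1432 + 3014} = - 3 \left(- \frac{31015}{1582}\right) = - 3 \left(\left(-31015\right) \frac{1}{1582}\right) = \left(-3\right) \left(- \frac{31015}{1582}\right) = \frac{93045}{1582} \approx 58.815$)
$\left(23583 + u\right) \left(k + H\right) = \left(23583 - 24792\right) \left(\frac{93045}{1582} - 1710\right) = \left(-1209\right) \left(- \frac{2612175}{1582}\right) = \frac{3158119575}{1582}$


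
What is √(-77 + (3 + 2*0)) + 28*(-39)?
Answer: -1092 + I*√74 ≈ -1092.0 + 8.6023*I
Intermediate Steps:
√(-77 + (3 + 2*0)) + 28*(-39) = √(-77 + (3 + 0)) - 1092 = √(-77 + 3) - 1092 = √(-74) - 1092 = I*√74 - 1092 = -1092 + I*√74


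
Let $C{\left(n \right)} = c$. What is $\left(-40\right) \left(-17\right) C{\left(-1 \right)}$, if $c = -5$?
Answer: $-3400$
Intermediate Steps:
$C{\left(n \right)} = -5$
$\left(-40\right) \left(-17\right) C{\left(-1 \right)} = \left(-40\right) \left(-17\right) \left(-5\right) = 680 \left(-5\right) = -3400$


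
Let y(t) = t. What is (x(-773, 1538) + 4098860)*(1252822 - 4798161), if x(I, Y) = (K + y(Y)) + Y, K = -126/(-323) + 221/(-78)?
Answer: -28183839837496987/1938 ≈ -1.4543e+13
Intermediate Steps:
K = -4735/1938 (K = -126*(-1/323) + 221*(-1/78) = 126/323 - 17/6 = -4735/1938 ≈ -2.4432)
x(I, Y) = -4735/1938 + 2*Y (x(I, Y) = (-4735/1938 + Y) + Y = -4735/1938 + 2*Y)
(x(-773, 1538) + 4098860)*(1252822 - 4798161) = ((-4735/1938 + 2*1538) + 4098860)*(1252822 - 4798161) = ((-4735/1938 + 3076) + 4098860)*(-3545339) = (5956553/1938 + 4098860)*(-3545339) = (7949547233/1938)*(-3545339) = -28183839837496987/1938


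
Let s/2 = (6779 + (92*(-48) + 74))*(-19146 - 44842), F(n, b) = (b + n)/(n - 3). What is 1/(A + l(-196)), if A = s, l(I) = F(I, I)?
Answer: -199/62063624496 ≈ -3.2064e-9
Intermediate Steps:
F(n, b) = (b + n)/(-3 + n)
l(I) = 2*I/(-3 + I) (l(I) = (I + I)/(-3 + I) = (2*I)/(-3 + I) = 2*I/(-3 + I))
s = -311877512 (s = 2*((6779 + (92*(-48) + 74))*(-19146 - 44842)) = 2*((6779 + (-4416 + 74))*(-63988)) = 2*((6779 - 4342)*(-63988)) = 2*(2437*(-63988)) = 2*(-155938756) = -311877512)
A = -311877512
1/(A + l(-196)) = 1/(-311877512 + 2*(-196)/(-3 - 196)) = 1/(-311877512 + 2*(-196)/(-199)) = 1/(-311877512 + 2*(-196)*(-1/199)) = 1/(-311877512 + 392/199) = 1/(-62063624496/199) = -199/62063624496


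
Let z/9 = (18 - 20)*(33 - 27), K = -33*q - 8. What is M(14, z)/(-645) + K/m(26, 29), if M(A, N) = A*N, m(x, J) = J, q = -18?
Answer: 140606/6235 ≈ 22.551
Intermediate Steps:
K = 586 (K = -33*(-18) - 8 = 594 - 8 = 586)
z = -108 (z = 9*((18 - 20)*(33 - 27)) = 9*(-2*6) = 9*(-12) = -108)
M(14, z)/(-645) + K/m(26, 29) = (14*(-108))/(-645) + 586/29 = -1512*(-1/645) + 586*(1/29) = 504/215 + 586/29 = 140606/6235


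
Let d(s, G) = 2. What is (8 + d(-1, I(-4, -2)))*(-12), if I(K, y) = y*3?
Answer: -120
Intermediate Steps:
I(K, y) = 3*y
(8 + d(-1, I(-4, -2)))*(-12) = (8 + 2)*(-12) = 10*(-12) = -120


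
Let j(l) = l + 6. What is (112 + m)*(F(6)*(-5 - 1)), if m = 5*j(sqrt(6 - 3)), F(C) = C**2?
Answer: -30672 - 1080*sqrt(3) ≈ -32543.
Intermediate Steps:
j(l) = 6 + l
m = 30 + 5*sqrt(3) (m = 5*(6 + sqrt(6 - 3)) = 5*(6 + sqrt(3)) = 30 + 5*sqrt(3) ≈ 38.660)
(112 + m)*(F(6)*(-5 - 1)) = (112 + (30 + 5*sqrt(3)))*(6**2*(-5 - 1)) = (142 + 5*sqrt(3))*(36*(-6)) = (142 + 5*sqrt(3))*(-216) = -30672 - 1080*sqrt(3)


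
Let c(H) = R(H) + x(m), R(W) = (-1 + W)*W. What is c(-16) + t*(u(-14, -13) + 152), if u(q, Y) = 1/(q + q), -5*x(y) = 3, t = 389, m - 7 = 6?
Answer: 8313971/140 ≈ 59386.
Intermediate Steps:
R(W) = W*(-1 + W)
m = 13 (m = 7 + 6 = 13)
x(y) = -⅗ (x(y) = -⅕*3 = -⅗)
u(q, Y) = 1/(2*q)
c(H) = -⅗ + H*(-1 + H) (c(H) = H*(-1 + H) - ⅗ = -⅗ + H*(-1 + H))
c(-16) + t*(u(-14, -13) + 152) = (-⅗ + (-16)² - 1*(-16)) + 389*((½)/(-14) + 152) = (-⅗ + 256 + 16) + 389*((½)*(-1/14) + 152) = 1357/5 + 389*(-1/28 + 152) = 1357/5 + 389*(4255/28) = 1357/5 + 1655195/28 = 8313971/140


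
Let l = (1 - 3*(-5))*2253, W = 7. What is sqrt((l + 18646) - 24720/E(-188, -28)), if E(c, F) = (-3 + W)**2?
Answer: sqrt(53149) ≈ 230.54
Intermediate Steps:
E(c, F) = 16 (E(c, F) = (-3 + 7)**2 = 4**2 = 16)
l = 36048 (l = (1 + 15)*2253 = 16*2253 = 36048)
sqrt((l + 18646) - 24720/E(-188, -28)) = sqrt((36048 + 18646) - 24720/16) = sqrt(54694 - 24720*1/16) = sqrt(54694 - 1545) = sqrt(53149)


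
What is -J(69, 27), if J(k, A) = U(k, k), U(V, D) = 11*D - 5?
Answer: -754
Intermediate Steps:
U(V, D) = -5 + 11*D
J(k, A) = -5 + 11*k
-J(69, 27) = -(-5 + 11*69) = -(-5 + 759) = -1*754 = -754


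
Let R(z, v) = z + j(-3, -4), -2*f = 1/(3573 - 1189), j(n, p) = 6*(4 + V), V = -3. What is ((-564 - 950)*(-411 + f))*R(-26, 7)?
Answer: -7417271465/596 ≈ -1.2445e+7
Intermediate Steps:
j(n, p) = 6 (j(n, p) = 6*(4 - 3) = 6*1 = 6)
f = -1/4768 (f = -1/(2*(3573 - 1189)) = -½/2384 = -½*1/2384 = -1/4768 ≈ -0.00020973)
R(z, v) = 6 + z (R(z, v) = z + 6 = 6 + z)
((-564 - 950)*(-411 + f))*R(-26, 7) = ((-564 - 950)*(-411 - 1/4768))*(6 - 26) = -1514*(-1959649/4768)*(-20) = (1483454293/2384)*(-20) = -7417271465/596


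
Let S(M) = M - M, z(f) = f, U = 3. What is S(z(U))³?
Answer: 0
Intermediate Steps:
S(M) = 0
S(z(U))³ = 0³ = 0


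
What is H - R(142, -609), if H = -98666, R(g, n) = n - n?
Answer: -98666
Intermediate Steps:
R(g, n) = 0
H - R(142, -609) = -98666 - 1*0 = -98666 + 0 = -98666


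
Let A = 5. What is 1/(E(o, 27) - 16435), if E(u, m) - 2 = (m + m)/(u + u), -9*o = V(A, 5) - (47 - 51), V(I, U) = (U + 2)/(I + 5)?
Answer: -47/774781 ≈ -6.0662e-5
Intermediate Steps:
V(I, U) = (2 + U)/(5 + I)
o = -47/90 (o = -((2 + 5)/(5 + 5) - (47 - 51))/9 = -(7/10 - 1*(-4))/9 = -((⅒)*7 + 4)/9 = -(7/10 + 4)/9 = -⅑*47/10 = -47/90 ≈ -0.52222)
E(u, m) = 2 + m/u (E(u, m) = 2 + (m + m)/(u + u) = 2 + (2*m)/((2*u)) = 2 + (2*m)*(1/(2*u)) = 2 + m/u)
1/(E(o, 27) - 16435) = 1/((2 + 27/(-47/90)) - 16435) = 1/((2 + 27*(-90/47)) - 16435) = 1/((2 - 2430/47) - 16435) = 1/(-2336/47 - 16435) = 1/(-774781/47) = -47/774781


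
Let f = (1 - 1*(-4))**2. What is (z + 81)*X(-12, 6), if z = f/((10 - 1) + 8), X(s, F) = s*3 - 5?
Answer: -57482/17 ≈ -3381.3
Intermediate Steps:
f = 25 (f = (1 + 4)**2 = 5**2 = 25)
X(s, F) = -5 + 3*s (X(s, F) = 3*s - 5 = -5 + 3*s)
z = 25/17 (z = 25/((10 - 1) + 8) = 25/(9 + 8) = 25/17 ≈ 1.4706)
(z + 81)*X(-12, 6) = (25/17 + 81)*(-5 + 3*(-12)) = 1402*(-5 - 36)/17 = (1402/17)*(-41) = -57482/17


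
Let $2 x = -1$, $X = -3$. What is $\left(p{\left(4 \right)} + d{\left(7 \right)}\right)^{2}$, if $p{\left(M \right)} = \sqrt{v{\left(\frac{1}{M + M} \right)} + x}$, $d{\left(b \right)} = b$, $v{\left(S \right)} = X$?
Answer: $\frac{\left(14 + i \sqrt{14}\right)^{2}}{4} \approx 45.5 + 26.192 i$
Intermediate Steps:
$x = - \frac{1}{2}$ ($x = \frac{1}{2} \left(-1\right) = - \frac{1}{2} \approx -0.5$)
$v{\left(S \right)} = -3$
$p{\left(M \right)} = \frac{i \sqrt{14}}{2}$ ($p{\left(M \right)} = \sqrt{-3 - \frac{1}{2}} = \sqrt{- \frac{7}{2}} = \frac{i \sqrt{14}}{2}$)
$\left(p{\left(4 \right)} + d{\left(7 \right)}\right)^{2} = \left(\frac{i \sqrt{14}}{2} + 7\right)^{2} = \left(7 + \frac{i \sqrt{14}}{2}\right)^{2}$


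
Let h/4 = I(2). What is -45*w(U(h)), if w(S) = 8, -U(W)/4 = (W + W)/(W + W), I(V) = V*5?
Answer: -360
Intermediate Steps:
I(V) = 5*V
h = 40 (h = 4*(5*2) = 4*10 = 40)
U(W) = -4 (U(W) = -4*(W + W)/(W + W) = -4*2*W/(2*W) = -4*2*W*1/(2*W) = -4*1 = -4)
-45*w(U(h)) = -45*8 = -360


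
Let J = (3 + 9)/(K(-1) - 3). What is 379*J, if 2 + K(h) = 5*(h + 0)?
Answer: -2274/5 ≈ -454.80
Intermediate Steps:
K(h) = -2 + 5*h (K(h) = -2 + 5*(h + 0) = -2 + 5*h)
J = -6/5 (J = (3 + 9)/((-2 + 5*(-1)) - 3) = 12/((-2 - 5) - 3) = 12/(-7 - 3) = 12/(-10) = 12*(-⅒) = -6/5 ≈ -1.2000)
379*J = 379*(-6/5) = -2274/5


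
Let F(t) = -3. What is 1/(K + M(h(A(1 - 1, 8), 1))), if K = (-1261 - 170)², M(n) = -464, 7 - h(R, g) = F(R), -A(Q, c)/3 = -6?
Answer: 1/2047297 ≈ 4.8845e-7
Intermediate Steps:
A(Q, c) = 18 (A(Q, c) = -3*(-6) = 18)
h(R, g) = 10 (h(R, g) = 7 - 1*(-3) = 7 + 3 = 10)
K = 2047761 (K = (-1431)² = 2047761)
1/(K + M(h(A(1 - 1, 8), 1))) = 1/(2047761 - 464) = 1/2047297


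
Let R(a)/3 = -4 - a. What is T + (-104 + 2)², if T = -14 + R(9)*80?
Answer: 7270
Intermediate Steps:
R(a) = -12 - 3*a (R(a) = 3*(-4 - a) = -12 - 3*a)
T = -3134 (T = -14 + (-12 - 3*9)*80 = -14 + (-12 - 27)*80 = -14 - 39*80 = -14 - 3120 = -3134)
T + (-104 + 2)² = -3134 + (-104 + 2)² = -3134 + (-102)² = -3134 + 10404 = 7270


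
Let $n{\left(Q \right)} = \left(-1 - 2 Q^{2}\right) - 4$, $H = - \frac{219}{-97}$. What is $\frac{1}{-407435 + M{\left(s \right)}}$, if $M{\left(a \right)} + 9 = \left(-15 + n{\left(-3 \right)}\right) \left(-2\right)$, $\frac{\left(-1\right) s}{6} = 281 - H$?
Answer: $- \frac{1}{407368} \approx -2.4548 \cdot 10^{-6}$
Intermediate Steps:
$H = \frac{219}{97}$ ($H = \left(-219\right) \left(- \frac{1}{97}\right) = \frac{219}{97} \approx 2.2577$)
$s = - \frac{162228}{97}$ ($s = - 6 \left(281 - \frac{219}{97}\right) = \left(-6\right) \frac{27038}{97} = - \frac{162228}{97} \approx -1672.5$)
$n{\left(Q \right)} = -5 - 2 Q^{2}$
$M{\left(a \right)} = 67$ ($M{\left(a \right)} = -9 + \left(-15 - \left(5 + 2 \left(-3\right)^{2}\right)\right) \left(-2\right) = -9 + \left(-15 - 23\right) \left(-2\right) = -9 - -76 = -9 + 76 = 67$)
$\frac{1}{-407435 + M{\left(s \right)}} = \frac{1}{-407435 + 67} = \frac{1}{-407368} = - \frac{1}{407368}$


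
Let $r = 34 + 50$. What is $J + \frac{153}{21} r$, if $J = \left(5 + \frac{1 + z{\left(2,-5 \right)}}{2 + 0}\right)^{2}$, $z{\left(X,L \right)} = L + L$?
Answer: $\frac{2449}{4} \approx 612.25$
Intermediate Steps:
$z{\left(X,L \right)} = 2 L$
$r = 84$
$J = \frac{1}{4}$ ($J = \left(5 + \frac{1 + 2 \left(-5\right)}{2 + 0}\right)^{2} = \left(5 + \frac{1 - 10}{2}\right)^{2} = \left(5 - \frac{9}{2}\right)^{2} = \left(\frac{1}{2}\right)^{2} = \frac{1}{4} \approx 0.25$)
$J + \frac{153}{21} r = \frac{1}{4} + \frac{153}{21} \cdot 84 = \frac{1}{4} + 153 \cdot \frac{1}{21} \cdot 84 = \frac{1}{4} + \frac{51}{7} \cdot 84 = \frac{1}{4} + 612 = \frac{2449}{4}$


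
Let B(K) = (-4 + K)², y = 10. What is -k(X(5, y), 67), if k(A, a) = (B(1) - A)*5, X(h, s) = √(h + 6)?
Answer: -45 + 5*√11 ≈ -28.417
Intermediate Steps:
X(h, s) = √(6 + h)
k(A, a) = 45 - 5*A (k(A, a) = ((-4 + 1)² - A)*5 = ((-3)² - A)*5 = (9 - A)*5 = 45 - 5*A)
-k(X(5, y), 67) = -(45 - 5*√(6 + 5)) = -(45 - 5*√11) = -45 + 5*√11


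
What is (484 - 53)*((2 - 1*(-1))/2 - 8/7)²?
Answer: 10775/196 ≈ 54.974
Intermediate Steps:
(484 - 53)*((2 - 1*(-1))/2 - 8/7)² = 431*((2 + 1)*(½) - 8*⅐)² = 431*(3*(½) - 8/7)² = 431*(3/2 - 8/7)² = 431*(5/14)² = 431*(25/196) = 10775/196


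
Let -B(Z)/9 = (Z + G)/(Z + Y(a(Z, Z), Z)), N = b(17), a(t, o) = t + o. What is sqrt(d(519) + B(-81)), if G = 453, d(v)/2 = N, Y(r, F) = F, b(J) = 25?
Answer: 2*sqrt(159)/3 ≈ 8.4063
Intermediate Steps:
a(t, o) = o + t
N = 25
d(v) = 50 (d(v) = 2*25 = 50)
B(Z) = -9*(453 + Z)/(2*Z) (B(Z) = -9*(Z + 453)/(Z + Z) = -9*(453 + Z)/(2*Z))
sqrt(d(519) + B(-81)) = sqrt(50 + (9/2)*(-453 - 1*(-81))/(-81)) = sqrt(50 + (9/2)*(-1/81)*(-453 + 81)) = sqrt(50 + (9/2)*(-1/81)*(-372)) = sqrt(50 + 62/3) = sqrt(212/3) = 2*sqrt(159)/3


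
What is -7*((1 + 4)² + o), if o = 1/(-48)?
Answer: -8393/48 ≈ -174.85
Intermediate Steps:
o = -1/48 ≈ -0.020833
-7*((1 + 4)² + o) = -7*((1 + 4)² - 1/48) = -7*(5² - 1/48) = -7*(25 - 1/48) = -7*1199/48 = -8393/48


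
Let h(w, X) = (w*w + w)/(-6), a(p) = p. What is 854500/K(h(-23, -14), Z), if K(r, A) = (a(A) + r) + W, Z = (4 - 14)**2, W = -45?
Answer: -640875/22 ≈ -29131.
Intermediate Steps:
h(w, X) = -w/6 - w**2/6 (h(w, X) = (w**2 + w)*(-1/6) = (w + w**2)*(-1/6) = -w/6 - w**2/6)
Z = 100 (Z = (-10)**2 = 100)
K(r, A) = -45 + A + r (K(r, A) = (A + r) - 45 = -45 + A + r)
854500/K(h(-23, -14), Z) = 854500/(-45 + 100 - 1/6*(-23)*(1 - 23)) = 854500/(-45 + 100 - 1/6*(-23)*(-22)) = 854500/(-45 + 100 - 253/3) = 854500/(-88/3) = 854500*(-3/88) = -640875/22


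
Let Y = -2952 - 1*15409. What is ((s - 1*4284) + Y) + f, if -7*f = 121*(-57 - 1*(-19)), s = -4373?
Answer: -184528/7 ≈ -26361.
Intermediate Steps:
Y = -18361 (Y = -2952 - 15409 = -18361)
f = 4598/7 (f = -121*(-57 - 1*(-19))/7 = -121*(-57 + 19)/7 = -121*(-38)/7 = -1/7*(-4598) = 4598/7 ≈ 656.86)
((s - 1*4284) + Y) + f = ((-4373 - 1*4284) - 18361) + 4598/7 = ((-4373 - 4284) - 18361) + 4598/7 = (-8657 - 18361) + 4598/7 = -27018 + 4598/7 = -184528/7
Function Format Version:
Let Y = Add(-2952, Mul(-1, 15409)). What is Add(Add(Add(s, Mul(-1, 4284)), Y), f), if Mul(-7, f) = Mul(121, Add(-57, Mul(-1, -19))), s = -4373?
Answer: Rational(-184528, 7) ≈ -26361.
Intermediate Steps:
Y = -18361 (Y = Add(-2952, -15409) = -18361)
f = Rational(4598, 7) (f = Mul(Rational(-1, 7), Mul(121, Add(-57, Mul(-1, -19)))) = Mul(Rational(-1, 7), Mul(121, Add(-57, 19))) = Mul(Rational(-1, 7), Mul(121, -38)) = Mul(Rational(-1, 7), -4598) = Rational(4598, 7) ≈ 656.86)
Add(Add(Add(s, Mul(-1, 4284)), Y), f) = Add(Add(Add(-4373, Mul(-1, 4284)), -18361), Rational(4598, 7)) = Add(Add(Add(-4373, -4284), -18361), Rational(4598, 7)) = Add(Add(-8657, -18361), Rational(4598, 7)) = Add(-27018, Rational(4598, 7)) = Rational(-184528, 7)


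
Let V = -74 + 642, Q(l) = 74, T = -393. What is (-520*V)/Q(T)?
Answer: -147680/37 ≈ -3991.4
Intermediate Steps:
V = 568
(-520*V)/Q(T) = -520*568/74 = -295360*1/74 = -147680/37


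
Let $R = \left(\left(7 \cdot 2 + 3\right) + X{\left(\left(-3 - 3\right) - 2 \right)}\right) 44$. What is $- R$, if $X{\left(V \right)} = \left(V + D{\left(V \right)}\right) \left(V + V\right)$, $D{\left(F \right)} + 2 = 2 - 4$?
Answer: $-9196$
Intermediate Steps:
$D{\left(F \right)} = -4$ ($D{\left(F \right)} = -2 + \left(2 - 4\right) = -2 - 2 = -4$)
$X{\left(V \right)} = 2 V \left(-4 + V\right)$ ($X{\left(V \right)} = \left(V - 4\right) \left(V + V\right) = \left(-4 + V\right) 2 V = 2 V \left(-4 + V\right)$)
$R = 9196$ ($R = \left(\left(7 \cdot 2 + 3\right) + 2 \left(\left(-3 - 3\right) - 2\right) \left(-4 - 8\right)\right) 44 = \left(\left(14 + 3\right) + 2 \left(-6 - 2\right) \left(-4 - 8\right)\right) 44 = \left(17 + 2 \left(-8\right) \left(-4 - 8\right)\right) 44 = \left(17 + 2 \left(-8\right) \left(-12\right)\right) 44 = \left(17 + 192\right) 44 = 209 \cdot 44 = 9196$)
$- R = \left(-1\right) 9196 = -9196$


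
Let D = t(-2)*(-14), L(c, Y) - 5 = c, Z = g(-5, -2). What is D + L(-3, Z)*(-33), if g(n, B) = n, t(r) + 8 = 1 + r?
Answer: 60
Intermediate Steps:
t(r) = -7 + r (t(r) = -8 + (1 + r) = -7 + r)
Z = -5
L(c, Y) = 5 + c
D = 126 (D = (-7 - 2)*(-14) = -9*(-14) = 126)
D + L(-3, Z)*(-33) = 126 + (5 - 3)*(-33) = 126 + 2*(-33) = 126 - 66 = 60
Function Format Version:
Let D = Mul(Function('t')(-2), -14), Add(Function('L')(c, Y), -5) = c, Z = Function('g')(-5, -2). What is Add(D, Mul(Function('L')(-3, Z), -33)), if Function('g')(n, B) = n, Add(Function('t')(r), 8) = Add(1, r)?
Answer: 60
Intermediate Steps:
Function('t')(r) = Add(-7, r) (Function('t')(r) = Add(-8, Add(1, r)) = Add(-7, r))
Z = -5
Function('L')(c, Y) = Add(5, c)
D = 126 (D = Mul(Add(-7, -2), -14) = Mul(-9, -14) = 126)
Add(D, Mul(Function('L')(-3, Z), -33)) = Add(126, Mul(Add(5, -3), -33)) = Add(126, Mul(2, -33)) = Add(126, -66) = 60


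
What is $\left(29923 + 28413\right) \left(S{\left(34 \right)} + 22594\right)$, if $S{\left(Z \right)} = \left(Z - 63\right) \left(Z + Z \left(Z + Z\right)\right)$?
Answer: $-2650787840$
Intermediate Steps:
$S{\left(Z \right)} = \left(-63 + Z\right) \left(Z + 2 Z^{2}\right)$ ($S{\left(Z \right)} = \left(-63 + Z\right) \left(Z + Z 2 Z\right) = \left(-63 + Z\right) \left(Z + 2 Z^{2}\right)$)
$\left(29923 + 28413\right) \left(S{\left(34 \right)} + 22594\right) = \left(29923 + 28413\right) \left(34 \left(-63 - 4250 + 2 \cdot 34^{2}\right) + 22594\right) = 58336 \left(34 \left(-63 - 4250 + 2 \cdot 1156\right) + 22594\right) = 58336 \left(34 \left(-63 - 4250 + 2312\right) + 22594\right) = 58336 \left(34 \left(-2001\right) + 22594\right) = 58336 \left(-68034 + 22594\right) = 58336 \left(-45440\right) = -2650787840$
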